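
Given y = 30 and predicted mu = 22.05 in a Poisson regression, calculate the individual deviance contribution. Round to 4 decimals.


First: ln(30/22.05) = 0.307885.
Then: 30 * 0.307885 = 9.236550.
y - mu = 30 - 22.05 = 7.95.
D = 2(9.236550 - 7.95) = 2.573100, which rounds to 2.5731.

2.5731


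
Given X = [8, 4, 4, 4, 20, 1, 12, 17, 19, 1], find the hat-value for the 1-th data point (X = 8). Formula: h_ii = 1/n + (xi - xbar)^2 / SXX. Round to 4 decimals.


Compute xbar = 9.0000 with n = 10 observations.
SXX = 498.0000.
Leverage = 1/10 + (8 - 9.0000)^2/498.0000 = 0.1020.

0.1020


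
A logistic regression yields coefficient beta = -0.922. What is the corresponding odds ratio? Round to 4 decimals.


exp(-0.922) = 0.3977.
So the odds ratio is 0.3977.

0.3977


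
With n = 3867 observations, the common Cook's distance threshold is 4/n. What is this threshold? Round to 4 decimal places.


Using the rule of thumb:
Threshold = 4 / 3867 = 0.0010.

0.0010


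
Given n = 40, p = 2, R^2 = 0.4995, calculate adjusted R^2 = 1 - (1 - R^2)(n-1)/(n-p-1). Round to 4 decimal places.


Using the formula:
(1 - 0.4995) = 0.5005.
Multiply by 39/37: 0.5005 * 39 = 19.5195, then 19.5195 / 37 = 0.5276.
Adj R^2 = 1 - 0.5276 = 0.4724.

0.4724


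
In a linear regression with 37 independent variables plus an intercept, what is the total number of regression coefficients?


Each predictor gets one coefficient, plus one intercept.
Total parameters = 37 + 1 = 38.

38


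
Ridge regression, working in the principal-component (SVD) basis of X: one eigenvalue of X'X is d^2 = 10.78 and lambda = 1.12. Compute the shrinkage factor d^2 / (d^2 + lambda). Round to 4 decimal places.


Compute the denominator: 10.78 + 1.12 = 11.9000.
Shrinkage factor = 10.78 / 11.9000 = 0.9059.

0.9059


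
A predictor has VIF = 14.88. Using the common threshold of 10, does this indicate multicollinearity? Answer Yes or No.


The threshold is 10.
VIF = 14.88 is >= 10.
Multicollinearity indication: Yes.

Yes


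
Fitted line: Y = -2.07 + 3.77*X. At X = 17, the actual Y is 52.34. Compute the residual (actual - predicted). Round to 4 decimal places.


Fitted value at X = 17 is yhat = -2.07 + 3.77*17 = 62.0200.
Residual = 52.34 - 62.0200 = -9.6800.

-9.6800


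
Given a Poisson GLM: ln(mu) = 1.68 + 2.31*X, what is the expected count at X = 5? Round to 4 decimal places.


Linear predictor: eta = 1.68 + (2.31)(5) = 13.2300.
Expected count: mu = exp(13.2300) = 556821.4996.

556821.4996


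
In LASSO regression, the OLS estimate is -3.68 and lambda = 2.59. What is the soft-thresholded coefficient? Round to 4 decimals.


Check: |-3.68| = 3.68 vs lambda = 2.59.
Since |beta| > lambda, coefficient = sign(beta)*(|beta| - lambda) = -1.0900.
Soft-thresholded coefficient = -1.0900.

-1.0900


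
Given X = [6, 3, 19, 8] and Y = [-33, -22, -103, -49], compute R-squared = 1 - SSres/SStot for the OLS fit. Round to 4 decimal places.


The fitted line is Y = -5.5171 + -5.1370*X.
SSres = 18.0103, SStot = 3870.7500.
R^2 = 1 - SSres/SStot = 0.9953.

0.9953


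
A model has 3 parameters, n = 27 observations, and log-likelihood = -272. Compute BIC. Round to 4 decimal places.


k * ln(n) = 3 * ln(27) = 3 * 3.295837 = 9.887511.
-2 * loglik = -2 * (-272) = 544.
BIC = 9.887511 + 544 = 553.887511, which rounds to 553.8875.

553.8875


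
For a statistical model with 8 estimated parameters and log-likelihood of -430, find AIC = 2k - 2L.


Compute:
2k = 2*8 = 16.
-2*loglik = -2*(-430) = 860.
AIC = 16 + 860 = 876.

876


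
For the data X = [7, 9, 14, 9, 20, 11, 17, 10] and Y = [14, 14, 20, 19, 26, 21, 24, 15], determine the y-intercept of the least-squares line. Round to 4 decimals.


First find the slope: b1 = 0.9148.
Means: xbar = 12.1250, ybar = 19.1250.
b0 = ybar - b1 * xbar = 19.1250 - 0.9148 * 12.1250 = 8.0328.

8.0328


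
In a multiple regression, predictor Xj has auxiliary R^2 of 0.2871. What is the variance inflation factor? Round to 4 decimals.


Using VIF = 1/(1 - R^2_j):
1 - 0.2871 = 0.7129.
VIF = 1.4027.

1.4027


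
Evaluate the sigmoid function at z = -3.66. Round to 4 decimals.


First, exp(3.6600) = 38.8613.
Then sigma(z) = 1/(1 + 38.8613) = 0.0251.

0.0251


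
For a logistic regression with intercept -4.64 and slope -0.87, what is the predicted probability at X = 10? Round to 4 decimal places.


Linear predictor: z = -4.64 + -0.87 * 10 = -13.3400.
P = 1/(1 + exp(13.3400)) = 1/(1 + 621567.6291) = 0.0000.

0.0000


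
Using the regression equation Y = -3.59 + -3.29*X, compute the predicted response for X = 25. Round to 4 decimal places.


Predicted value:
Y = -3.59 + (-3.29)(25) = -3.59 + -82.2500 = -85.8400.

-85.8400


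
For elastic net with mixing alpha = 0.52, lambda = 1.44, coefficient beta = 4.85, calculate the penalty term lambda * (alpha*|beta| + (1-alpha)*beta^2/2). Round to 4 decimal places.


alpha * |beta| = 0.52 * 4.85 = 2.5220.
(1-alpha) * beta^2/2 = 0.48 * 23.5225/2 = 5.6454.
Total = 1.44 * (2.5220 + 5.6454) = 11.7611.

11.7611


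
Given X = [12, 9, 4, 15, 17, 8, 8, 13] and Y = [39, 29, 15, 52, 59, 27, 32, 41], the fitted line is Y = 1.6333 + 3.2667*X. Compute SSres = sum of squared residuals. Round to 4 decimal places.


For each point, residual = actual - predicted.
Residuals: [-1.8337, -2.0336, 0.2999, 1.3662, 1.8328, -0.7669, 4.2331, -3.1004].
Sum of squared residuals = 40.9333.

40.9333


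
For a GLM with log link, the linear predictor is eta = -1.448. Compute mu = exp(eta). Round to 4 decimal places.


The inverse log link gives:
mu = exp(-1.448) = 0.2350.

0.2350


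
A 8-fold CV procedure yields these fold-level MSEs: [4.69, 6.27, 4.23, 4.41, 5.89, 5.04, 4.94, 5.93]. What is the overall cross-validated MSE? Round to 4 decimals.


Total MSE across folds = 41.4000.
CV-MSE = 41.4000/8 = 5.1750.

5.1750


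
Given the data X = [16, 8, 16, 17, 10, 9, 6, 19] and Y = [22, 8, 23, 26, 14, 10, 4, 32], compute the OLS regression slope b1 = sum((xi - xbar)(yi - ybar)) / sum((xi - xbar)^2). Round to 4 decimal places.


First compute the means: xbar = 12.6250, ybar = 17.3750.
Then S_xx = sum((xi - xbar)^2) = 167.8750.
S_xy = sum((xi - xbar)(yi - ybar)) = 333.1250.
b1 = S_xy / S_xx = 333.1250 / 167.8750 = 1.9844.

1.9844


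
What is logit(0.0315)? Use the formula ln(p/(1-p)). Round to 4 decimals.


1 - p = 0.9685.
p/(1-p) = 0.0325.
logit = ln(0.0325) = -3.4258.

-3.4258


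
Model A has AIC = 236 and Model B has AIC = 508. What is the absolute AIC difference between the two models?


|AIC_A - AIC_B| = |236 - 508| = 272.
Model A is preferred (lower AIC).

272


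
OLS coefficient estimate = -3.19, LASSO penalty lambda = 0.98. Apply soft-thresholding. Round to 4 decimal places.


|beta_OLS| = 3.19.
lambda = 0.98.
Since |beta| > lambda, coefficient = sign(beta)*(|beta| - lambda) = -2.2100.
Result = -2.2100.

-2.2100


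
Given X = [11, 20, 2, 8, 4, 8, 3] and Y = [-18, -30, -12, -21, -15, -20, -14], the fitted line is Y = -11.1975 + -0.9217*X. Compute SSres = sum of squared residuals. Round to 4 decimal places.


For each point, residual = actual - predicted.
Residuals: [3.3362, -0.3685, 1.0409, -2.4289, -0.1157, -1.4289, -0.0374].
Sum of squared residuals = 20.3056.

20.3056


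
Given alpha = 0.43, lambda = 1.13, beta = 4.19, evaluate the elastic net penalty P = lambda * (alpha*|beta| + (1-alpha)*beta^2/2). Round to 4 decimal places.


L1 component = 0.43 * |4.19| = 1.8017.
L2 component = 0.57 * 4.19^2 / 2 = 5.0035.
Penalty = 1.13 * (1.8017 + 5.0035) = 1.13 * 6.8052 = 7.6899.

7.6899


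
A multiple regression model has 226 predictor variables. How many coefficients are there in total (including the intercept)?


Each predictor gets one coefficient, plus one intercept.
Total parameters = 226 + 1 = 227.

227


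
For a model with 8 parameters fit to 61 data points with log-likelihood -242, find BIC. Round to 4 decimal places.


Compute k*ln(n) = 8*ln(61) = 8*4.110874 = 32.886992.
Then -2*loglik = 484.
BIC = 32.886992 + 484 = 516.886992, which rounds to 516.8870.

516.8870


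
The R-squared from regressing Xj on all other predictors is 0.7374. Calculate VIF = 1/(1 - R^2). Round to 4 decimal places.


Using VIF = 1/(1 - R^2_j):
1 - 0.7374 = 0.2626.
VIF = 3.8081.

3.8081


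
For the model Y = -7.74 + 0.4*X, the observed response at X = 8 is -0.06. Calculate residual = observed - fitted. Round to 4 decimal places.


Compute yhat = -7.74 + (0.4)(8) = -4.5400.
Residual = actual - predicted = -0.06 - -4.5400 = 4.4800.

4.4800


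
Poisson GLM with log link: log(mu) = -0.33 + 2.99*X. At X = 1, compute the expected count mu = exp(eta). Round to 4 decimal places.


Linear predictor: eta = -0.33 + (2.99)(1) = 2.6600.
Expected count: mu = exp(2.6600) = 14.2963.

14.2963


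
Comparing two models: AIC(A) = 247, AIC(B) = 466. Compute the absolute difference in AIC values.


Compute |247 - 466| = 219.
Model A has the smaller AIC.

219


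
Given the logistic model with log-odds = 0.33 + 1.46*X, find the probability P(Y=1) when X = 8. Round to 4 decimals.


Linear predictor: z = 0.33 + 1.46 * 8 = 12.0100.
P = 1/(1 + exp(-12.0100)) = 1/(1 + 0.0000) = 1.0000.

1.0000


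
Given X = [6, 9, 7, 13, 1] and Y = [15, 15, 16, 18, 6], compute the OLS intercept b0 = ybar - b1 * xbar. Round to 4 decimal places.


First find the slope: b1 = 0.9505.
Means: xbar = 7.2000, ybar = 14.0000.
b0 = ybar - b1 * xbar = 14.0000 - 0.9505 * 7.2000 = 7.1563.

7.1563


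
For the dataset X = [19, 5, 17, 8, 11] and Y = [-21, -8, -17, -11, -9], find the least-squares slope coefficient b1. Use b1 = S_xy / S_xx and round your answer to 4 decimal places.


The sample means are xbar = 12.0000 and ybar = -13.2000.
Compute S_xx = 140.0000 and S_xy = -123.0000.
Slope b1 = S_xy / S_xx = -123.0000 / 140.0000 = -0.8786.

-0.8786


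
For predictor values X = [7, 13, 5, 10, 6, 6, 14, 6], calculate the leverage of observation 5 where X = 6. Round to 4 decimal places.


n = 8, xbar = 8.3750.
SXX = sum((xi - xbar)^2) = 85.8750.
h = 1/8 + (6 - 8.3750)^2 / 85.8750 = 0.1907.

0.1907


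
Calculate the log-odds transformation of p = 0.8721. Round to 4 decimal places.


1 - p = 0.1279.
p/(1-p) = 6.8186.
logit = ln(6.8186) = 1.9197.

1.9197


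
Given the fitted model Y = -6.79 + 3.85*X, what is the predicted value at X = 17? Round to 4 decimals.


Plug X = 17 into Y = -6.79 + 3.85*X:
Y = -6.79 + 65.4500 = 58.6600.

58.6600


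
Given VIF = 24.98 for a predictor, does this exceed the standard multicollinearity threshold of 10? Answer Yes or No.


Compare VIF = 24.98 to the threshold of 10.
24.98 >= 10, so the answer is Yes.

Yes


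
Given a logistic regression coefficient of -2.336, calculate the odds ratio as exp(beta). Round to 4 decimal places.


The odds ratio is computed as:
OR = e^(-2.336) = 0.0967.

0.0967


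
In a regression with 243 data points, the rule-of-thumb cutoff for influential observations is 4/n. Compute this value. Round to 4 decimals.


Using the rule of thumb:
Threshold = 4 / 243 = 0.0165.

0.0165


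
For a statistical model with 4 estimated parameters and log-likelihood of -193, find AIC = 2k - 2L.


AIC = 2*4 - 2*(-193).
= 8 + 386 = 394.

394


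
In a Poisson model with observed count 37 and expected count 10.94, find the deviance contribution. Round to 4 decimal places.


Compute y*ln(y/mu) = 37*ln(37/10.94) = 37*1.218492 = 45.084204.
y - mu = 26.06.
D = 2*(45.084204 - (26.06)) = 38.048408, which rounds to 38.0484.

38.0484


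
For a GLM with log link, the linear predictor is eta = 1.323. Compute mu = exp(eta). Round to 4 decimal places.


mu = exp(eta) = exp(1.323).
= 3.7547.

3.7547


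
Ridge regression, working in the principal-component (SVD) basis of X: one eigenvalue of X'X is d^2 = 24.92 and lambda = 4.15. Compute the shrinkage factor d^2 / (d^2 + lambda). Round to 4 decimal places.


Compute the denominator: 24.92 + 4.15 = 29.0700.
Shrinkage factor = 24.92 / 29.0700 = 0.8572.

0.8572


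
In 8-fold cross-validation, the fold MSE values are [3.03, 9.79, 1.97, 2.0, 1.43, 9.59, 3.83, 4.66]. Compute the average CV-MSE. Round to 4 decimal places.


Add all fold MSEs: 36.3000.
Divide by k = 8: 36.3000/8 = 4.5375.

4.5375


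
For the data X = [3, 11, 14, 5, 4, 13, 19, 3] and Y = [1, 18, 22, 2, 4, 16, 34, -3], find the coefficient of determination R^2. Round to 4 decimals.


After computing the OLS fit (b0=-6.8779, b1=2.0698):
SSres = 40.2442, SStot = 1145.5000.
R^2 = 1 - 40.2442/1145.5000 = 0.9649.

0.9649


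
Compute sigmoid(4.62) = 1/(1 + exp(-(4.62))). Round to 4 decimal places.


exp(-4.6200) = 0.0099.
1 + exp(-z) = 1.0099.
sigmoid = 1/1.0099 = 0.9902.

0.9902


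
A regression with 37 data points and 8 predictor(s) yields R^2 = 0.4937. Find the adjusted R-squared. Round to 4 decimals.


Adjusted R^2 = 1 - (1 - R^2) * (n-1)/(n-p-1).
(1 - R^2) = 0.5063.
(n-1)/(n-p-1) = 36/28.
(1 - R^2) * (n-1) = 0.5063 * 36 = 18.2268.
Divide by (n-p-1): 18.2268 / 28 = 0.6510.
Adj R^2 = 1 - 0.6510 = 0.3490.

0.3490


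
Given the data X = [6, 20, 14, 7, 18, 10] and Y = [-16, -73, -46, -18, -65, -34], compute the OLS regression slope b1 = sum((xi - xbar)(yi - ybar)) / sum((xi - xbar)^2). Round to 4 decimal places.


First compute the means: xbar = 12.5000, ybar = -42.0000.
Then S_xx = sum((xi - xbar)^2) = 167.5000.
S_xy = sum((xi - xbar)(yi - ybar)) = -686.0000.
b1 = S_xy / S_xx = -686.0000 / 167.5000 = -4.0955.

-4.0955


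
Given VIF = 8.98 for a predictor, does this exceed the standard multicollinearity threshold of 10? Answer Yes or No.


Check: VIF = 8.98 vs threshold = 10.
Since 8.98 < 10, the answer is No.

No


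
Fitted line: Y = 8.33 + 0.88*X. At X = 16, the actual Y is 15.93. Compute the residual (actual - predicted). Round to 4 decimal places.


Compute yhat = 8.33 + (0.88)(16) = 22.4100.
Residual = actual - predicted = 15.93 - 22.4100 = -6.4800.

-6.4800


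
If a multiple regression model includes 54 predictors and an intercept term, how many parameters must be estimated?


Total coefficients = number of predictors + 1 (for the intercept).
= 54 + 1 = 55.

55


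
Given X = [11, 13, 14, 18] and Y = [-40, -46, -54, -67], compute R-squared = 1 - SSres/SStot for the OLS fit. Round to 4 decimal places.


After computing the OLS fit (b0=3.1731, b1=-3.9231):
SSres = 8.5962, SStot = 408.7500.
R^2 = 1 - 8.5962/408.7500 = 0.9790.

0.9790


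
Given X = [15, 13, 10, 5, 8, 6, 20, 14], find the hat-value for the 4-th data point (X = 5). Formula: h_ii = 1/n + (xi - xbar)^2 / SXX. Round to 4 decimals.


n = 8, xbar = 11.3750.
SXX = sum((xi - xbar)^2) = 179.8750.
h = 1/8 + (5 - 11.3750)^2 / 179.8750 = 0.3509.

0.3509


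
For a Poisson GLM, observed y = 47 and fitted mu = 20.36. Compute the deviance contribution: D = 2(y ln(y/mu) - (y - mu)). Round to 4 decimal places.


Compute y*ln(y/mu) = 47*ln(47/20.36) = 47*0.836575 = 39.319025.
y - mu = 26.64.
D = 2*(39.319025 - (26.64)) = 25.358050, which rounds to 25.3581.

25.3581


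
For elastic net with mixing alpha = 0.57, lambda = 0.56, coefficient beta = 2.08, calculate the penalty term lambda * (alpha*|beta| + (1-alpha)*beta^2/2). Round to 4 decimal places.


L1 component = 0.57 * |2.08| = 1.1856.
L2 component = 0.43 * 2.08^2 / 2 = 0.9302.
Penalty = 0.56 * (1.1856 + 0.9302) = 0.56 * 2.1158 = 1.1848.

1.1848


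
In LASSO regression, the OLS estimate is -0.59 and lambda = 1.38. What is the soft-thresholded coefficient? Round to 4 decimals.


Check: |-0.59| = 0.59 vs lambda = 1.38.
Since |beta| <= lambda, the coefficient is set to 0.
Soft-thresholded coefficient = 0.0000.

0.0000


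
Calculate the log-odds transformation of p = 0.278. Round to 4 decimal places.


1 - p = 0.722.
p/(1-p) = 0.3850.
logit = ln(0.3850) = -0.9544.

-0.9544


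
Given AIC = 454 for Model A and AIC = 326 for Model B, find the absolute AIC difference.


Compute |454 - 326| = 128.
Model B has the smaller AIC.

128


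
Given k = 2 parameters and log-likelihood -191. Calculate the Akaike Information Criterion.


AIC = 2*2 - 2*(-191).
= 4 + 382 = 386.

386


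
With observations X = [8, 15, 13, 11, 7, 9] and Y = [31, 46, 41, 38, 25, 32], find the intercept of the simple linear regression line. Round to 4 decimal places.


First find the slope: b1 = 2.4316.
Means: xbar = 10.5000, ybar = 35.5000.
b0 = ybar - b1 * xbar = 35.5000 - 2.4316 * 10.5000 = 9.9684.

9.9684


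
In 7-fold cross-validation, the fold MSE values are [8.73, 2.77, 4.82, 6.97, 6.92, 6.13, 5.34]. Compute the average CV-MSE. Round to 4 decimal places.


Total MSE across folds = 41.6800.
CV-MSE = 41.6800/7 = 5.9543.

5.9543


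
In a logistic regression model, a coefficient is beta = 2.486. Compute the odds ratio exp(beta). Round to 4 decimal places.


Odds ratio = exp(beta) = exp(2.486).
= 12.0131.

12.0131


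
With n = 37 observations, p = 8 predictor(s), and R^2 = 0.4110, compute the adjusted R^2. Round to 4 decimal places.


Plug in: Adj R^2 = 1 - (1 - 0.4110) * 36/28.
= 1 - 0.5890 * 36/28
= 1 - 21.2040 / 28
= 1 - 0.7573 = 0.2427.

0.2427


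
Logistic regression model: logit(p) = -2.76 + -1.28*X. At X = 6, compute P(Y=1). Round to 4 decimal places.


Linear predictor: z = -2.76 + -1.28 * 6 = -10.4400.
P = 1/(1 + exp(10.4400)) = 1/(1 + 34200.6524) = 0.0000.

0.0000


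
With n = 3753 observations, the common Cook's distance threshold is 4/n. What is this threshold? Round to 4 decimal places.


Cook's distance cutoff = 4/n = 4/3753.
= 0.0011.

0.0011


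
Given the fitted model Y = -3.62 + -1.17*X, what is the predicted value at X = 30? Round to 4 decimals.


Predicted value:
Y = -3.62 + (-1.17)(30) = -3.62 + -35.1000 = -38.7200.

-38.7200


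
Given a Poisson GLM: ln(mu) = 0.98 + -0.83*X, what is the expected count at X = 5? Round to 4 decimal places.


eta = 0.98 + -0.83 * 5 = -3.1700.
mu = exp(-3.1700) = 0.0420.

0.0420


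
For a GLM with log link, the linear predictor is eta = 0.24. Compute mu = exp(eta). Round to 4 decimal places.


Apply the inverse link:
mu = e^0.24 = 1.2712.

1.2712


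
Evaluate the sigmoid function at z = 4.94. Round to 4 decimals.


exp(-4.9400) = 0.0072.
1 + exp(-z) = 1.0072.
sigmoid = 1/1.0072 = 0.9929.

0.9929


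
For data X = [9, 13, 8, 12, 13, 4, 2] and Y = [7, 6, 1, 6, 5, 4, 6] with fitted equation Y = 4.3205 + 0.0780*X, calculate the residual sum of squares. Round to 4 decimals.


Predicted values from Y = 4.3205 + 0.0780*X.
Residuals: [1.9775, 0.6655, -3.9445, 0.7435, -0.3345, -0.6325, 1.5235].
SSres = 23.2983.

23.2983


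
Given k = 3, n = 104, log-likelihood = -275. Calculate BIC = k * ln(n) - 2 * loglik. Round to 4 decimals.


ln(104) = 4.644391.
k * ln(n) = 3 * 4.644391 = 13.933173.
-2L = 550.
BIC = 13.933173 + 550 = 563.933173, which rounds to 563.9332.

563.9332


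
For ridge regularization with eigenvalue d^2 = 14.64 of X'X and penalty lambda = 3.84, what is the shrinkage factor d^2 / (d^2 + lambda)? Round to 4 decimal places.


d^2 + lambda = 14.64 + 3.84 = 18.4800.
Shrinkage factor = 14.64/18.4800 = 0.7922.

0.7922


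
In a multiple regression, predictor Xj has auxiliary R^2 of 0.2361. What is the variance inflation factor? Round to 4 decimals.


Using VIF = 1/(1 - R^2_j):
1 - 0.2361 = 0.7639.
VIF = 1.3091.

1.3091


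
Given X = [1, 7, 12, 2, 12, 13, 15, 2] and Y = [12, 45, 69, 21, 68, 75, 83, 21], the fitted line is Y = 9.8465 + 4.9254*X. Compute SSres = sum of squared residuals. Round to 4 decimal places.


Predicted values from Y = 9.8465 + 4.9254*X.
Residuals: [-2.7719, 0.6757, 0.0487, 1.3027, -0.9513, 1.1233, -0.7275, 1.3027].
SSres = 14.2325.

14.2325


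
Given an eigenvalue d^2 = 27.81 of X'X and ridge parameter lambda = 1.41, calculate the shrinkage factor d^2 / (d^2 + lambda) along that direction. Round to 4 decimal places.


Compute the denominator: 27.81 + 1.41 = 29.2200.
Shrinkage factor = 27.81 / 29.2200 = 0.9517.

0.9517


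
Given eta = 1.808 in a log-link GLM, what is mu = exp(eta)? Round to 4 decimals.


The inverse log link gives:
mu = exp(1.808) = 6.0982.

6.0982


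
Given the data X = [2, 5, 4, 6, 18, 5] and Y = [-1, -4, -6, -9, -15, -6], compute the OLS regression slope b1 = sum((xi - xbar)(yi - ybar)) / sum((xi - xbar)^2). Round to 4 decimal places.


The sample means are xbar = 6.6667 and ybar = -6.8333.
Compute S_xx = 163.3333 and S_xy = -126.6667.
Slope b1 = S_xy / S_xx = -126.6667 / 163.3333 = -0.7755.

-0.7755


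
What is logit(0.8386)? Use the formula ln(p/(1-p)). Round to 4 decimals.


Compute the odds: 0.8386/0.1614 = 5.1958.
Take the natural log: ln(5.1958) = 1.6478.

1.6478


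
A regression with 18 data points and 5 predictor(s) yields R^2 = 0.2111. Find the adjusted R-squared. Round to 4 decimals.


Adjusted R^2 = 1 - (1 - R^2) * (n-1)/(n-p-1).
(1 - R^2) = 0.7889.
(n-1)/(n-p-1) = 17/12.
(1 - R^2) * (n-1) = 0.7889 * 17 = 13.4113.
Divide by (n-p-1): 13.4113 / 12 = 1.1176.
Adj R^2 = 1 - 1.1176 = -0.1176.

-0.1176


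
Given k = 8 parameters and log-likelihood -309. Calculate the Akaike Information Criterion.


AIC = 2k - 2*loglik = 2(8) - 2(-309).
= 16 + 618 = 634.

634


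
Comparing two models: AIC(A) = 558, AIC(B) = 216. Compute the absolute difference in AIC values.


Compute |558 - 216| = 342.
Model B has the smaller AIC.

342


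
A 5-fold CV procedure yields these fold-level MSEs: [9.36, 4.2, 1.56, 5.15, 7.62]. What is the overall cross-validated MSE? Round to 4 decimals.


Sum of fold MSEs = 27.8900.
Average = 27.8900 / 5 = 5.5780.

5.5780


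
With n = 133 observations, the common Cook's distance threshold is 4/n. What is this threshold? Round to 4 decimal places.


Using the rule of thumb:
Threshold = 4 / 133 = 0.0301.

0.0301


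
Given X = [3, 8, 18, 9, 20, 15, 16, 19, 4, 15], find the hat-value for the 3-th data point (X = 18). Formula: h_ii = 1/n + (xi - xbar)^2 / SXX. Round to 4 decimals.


Mean of X: xbar = 12.7000.
SXX = 348.1000.
For X = 18: h = 1/10 + (18 - 12.7000)^2/348.1000 = 0.1807.

0.1807


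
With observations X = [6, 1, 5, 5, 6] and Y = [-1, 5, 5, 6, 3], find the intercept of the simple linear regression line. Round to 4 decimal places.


First find the slope: b1 = -0.6279.
Means: xbar = 4.6000, ybar = 3.6000.
b0 = ybar - b1 * xbar = 3.6000 - -0.6279 * 4.6000 = 6.4884.

6.4884


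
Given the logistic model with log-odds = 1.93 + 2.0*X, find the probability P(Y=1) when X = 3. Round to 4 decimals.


z = 1.93 + 2.0 * 3 = 7.9300.
Sigmoid: P = 1 / (1 + exp(-7.9300)) = 0.9996.

0.9996


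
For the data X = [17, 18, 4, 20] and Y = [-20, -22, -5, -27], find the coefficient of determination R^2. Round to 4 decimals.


Fit the OLS line: b0 = 0.5008, b1 = -1.2882.
SSres = 5.5654.
SStot = 269.0000.
R^2 = 1 - 5.5654/269.0000 = 0.9793.

0.9793


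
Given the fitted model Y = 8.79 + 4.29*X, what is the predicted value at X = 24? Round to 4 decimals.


Substitute X = 24 into the equation:
Y = 8.79 + 4.29 * 24 = 8.79 + 102.9600 = 111.7500.

111.7500


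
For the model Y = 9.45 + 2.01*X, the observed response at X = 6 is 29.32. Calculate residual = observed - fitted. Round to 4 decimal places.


Fitted value at X = 6 is yhat = 9.45 + 2.01*6 = 21.5100.
Residual = 29.32 - 21.5100 = 7.8100.

7.8100


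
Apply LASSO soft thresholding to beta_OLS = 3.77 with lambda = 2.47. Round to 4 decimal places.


Absolute value: |3.77| = 3.77.
Compare to lambda = 2.47.
Since |beta| > lambda, coefficient = sign(beta)*(|beta| - lambda) = 1.3000.

1.3000


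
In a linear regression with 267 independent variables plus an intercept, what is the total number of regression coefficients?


Including the intercept, the model has 267 predictor coefficients + 1 intercept.
Total = 268.

268


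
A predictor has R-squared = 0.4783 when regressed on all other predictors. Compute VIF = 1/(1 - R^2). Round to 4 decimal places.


Using VIF = 1/(1 - R^2_j):
1 - 0.4783 = 0.5217.
VIF = 1.9168.

1.9168


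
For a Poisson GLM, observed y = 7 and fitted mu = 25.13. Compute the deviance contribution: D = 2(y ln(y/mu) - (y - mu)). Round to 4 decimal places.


y/mu = 7/25.13 = 0.278552 (approx.), and ln(7/25.13) = -1.278152.
y * ln(y/mu) = 7 * -1.278152 = -8.947064.
y - mu = -18.13.
D = 2 * (-8.947064 - -18.13) = 18.365872, which rounds to 18.3659.

18.3659


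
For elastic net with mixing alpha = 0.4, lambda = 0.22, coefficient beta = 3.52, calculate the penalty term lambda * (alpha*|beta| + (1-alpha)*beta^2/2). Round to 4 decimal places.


L1 component = 0.4 * |3.52| = 1.4080.
L2 component = 0.6 * 3.52^2 / 2 = 3.7171.
Penalty = 0.22 * (1.4080 + 3.7171) = 0.22 * 5.1251 = 1.1275.

1.1275


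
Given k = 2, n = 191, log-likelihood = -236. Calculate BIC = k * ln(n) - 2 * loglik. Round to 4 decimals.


Compute k*ln(n) = 2*ln(191) = 2*5.252273 = 10.504546.
Then -2*loglik = 472.
BIC = 10.504546 + 472 = 482.504546, which rounds to 482.5045.

482.5045


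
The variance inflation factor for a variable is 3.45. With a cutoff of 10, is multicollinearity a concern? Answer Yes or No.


Compare VIF = 3.45 to the threshold of 10.
3.45 < 10, so the answer is No.

No


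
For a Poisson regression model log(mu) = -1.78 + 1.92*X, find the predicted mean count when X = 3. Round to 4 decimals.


Linear predictor: eta = -1.78 + (1.92)(3) = 3.9800.
Expected count: mu = exp(3.9800) = 53.5170.

53.5170


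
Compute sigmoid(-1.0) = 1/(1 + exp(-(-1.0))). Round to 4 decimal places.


Compute exp(1.0000) = 2.7183.
Sigmoid = 1 / (1 + 2.7183) = 1 / 3.7183 = 0.2689.

0.2689


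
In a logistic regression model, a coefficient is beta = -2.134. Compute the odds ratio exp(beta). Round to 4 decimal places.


Odds ratio = exp(beta) = exp(-2.134).
= 0.1184.

0.1184


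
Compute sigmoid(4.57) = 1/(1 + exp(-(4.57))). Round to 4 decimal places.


exp(-4.5700) = 0.0104.
1 + exp(-z) = 1.0104.
sigmoid = 1/1.0104 = 0.9897.

0.9897


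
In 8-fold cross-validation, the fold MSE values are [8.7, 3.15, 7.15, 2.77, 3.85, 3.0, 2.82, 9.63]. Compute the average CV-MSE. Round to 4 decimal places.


Add all fold MSEs: 41.0700.
Divide by k = 8: 41.0700/8 = 5.1338.

5.1338


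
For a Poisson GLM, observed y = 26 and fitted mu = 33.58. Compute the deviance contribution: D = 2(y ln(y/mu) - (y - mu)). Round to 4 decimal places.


First: ln(26/33.58) = -0.255834.
Then: 26 * -0.255834 = -6.651684.
y - mu = 26 - 33.58 = -7.58.
D = 2(-6.651684 - -7.58) = 1.856632, which rounds to 1.8566.

1.8566


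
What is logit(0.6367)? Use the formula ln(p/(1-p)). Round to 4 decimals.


The odds are p/(1-p) = 0.6367 / 0.3633 = 1.7525.
logit(p) = ln(1.7525) = 0.5611.

0.5611


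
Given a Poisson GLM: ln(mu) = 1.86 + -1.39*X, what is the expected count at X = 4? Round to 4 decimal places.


eta = 1.86 + -1.39 * 4 = -3.7000.
mu = exp(-3.7000) = 0.0247.

0.0247


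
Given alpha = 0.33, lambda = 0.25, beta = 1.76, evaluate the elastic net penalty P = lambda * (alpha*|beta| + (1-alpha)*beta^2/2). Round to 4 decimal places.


alpha * |beta| = 0.33 * 1.76 = 0.5808.
(1-alpha) * beta^2/2 = 0.67 * 3.0976/2 = 1.0377.
Total = 0.25 * (0.5808 + 1.0377) = 0.4046.

0.4046


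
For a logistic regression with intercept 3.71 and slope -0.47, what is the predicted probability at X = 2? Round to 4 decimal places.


Compute z = 3.71 + (-0.47)(2) = 2.7700.
exp(-z) = 0.0627.
P = 1/(1 + 0.0627) = 0.9410.

0.9410


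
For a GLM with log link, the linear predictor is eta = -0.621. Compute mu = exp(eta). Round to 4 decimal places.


The inverse log link gives:
mu = exp(-0.621) = 0.5374.

0.5374


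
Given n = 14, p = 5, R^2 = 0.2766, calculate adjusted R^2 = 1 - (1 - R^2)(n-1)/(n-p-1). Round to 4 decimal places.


Plug in: Adj R^2 = 1 - (1 - 0.2766) * 13/8.
= 1 - 0.7234 * 13/8
= 1 - 9.4042 / 8
= 1 - 1.1755 = -0.1755.

-0.1755


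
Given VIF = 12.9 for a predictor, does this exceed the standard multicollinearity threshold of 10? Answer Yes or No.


The threshold is 10.
VIF = 12.9 is >= 10.
Multicollinearity indication: Yes.

Yes


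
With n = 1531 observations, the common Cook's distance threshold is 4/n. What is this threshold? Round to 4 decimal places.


Cook's distance cutoff = 4/n = 4/1531.
= 0.0026.

0.0026


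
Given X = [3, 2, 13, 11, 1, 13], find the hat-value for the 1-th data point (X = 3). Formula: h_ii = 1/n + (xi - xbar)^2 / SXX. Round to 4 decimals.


Mean of X: xbar = 7.1667.
SXX = 164.8333.
For X = 3: h = 1/6 + (3 - 7.1667)^2/164.8333 = 0.2720.

0.2720


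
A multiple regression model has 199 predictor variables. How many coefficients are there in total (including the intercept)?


Total coefficients = number of predictors + 1 (for the intercept).
= 199 + 1 = 200.

200


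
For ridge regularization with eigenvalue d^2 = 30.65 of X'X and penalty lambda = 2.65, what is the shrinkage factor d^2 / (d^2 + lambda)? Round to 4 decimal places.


Compute the denominator: 30.65 + 2.65 = 33.3000.
Shrinkage factor = 30.65 / 33.3000 = 0.9204.

0.9204


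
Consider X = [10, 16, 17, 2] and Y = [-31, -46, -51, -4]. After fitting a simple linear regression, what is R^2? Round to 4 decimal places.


Fit the OLS line: b0 = 1.3608, b1 = -3.0543.
SSres = 6.3292.
SStot = 1338.0000.
R^2 = 1 - 6.3292/1338.0000 = 0.9953.

0.9953


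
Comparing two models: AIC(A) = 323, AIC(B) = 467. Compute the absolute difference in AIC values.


|AIC_A - AIC_B| = |323 - 467| = 144.
Model A is preferred (lower AIC).

144


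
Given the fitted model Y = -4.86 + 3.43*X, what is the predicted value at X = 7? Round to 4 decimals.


Predicted value:
Y = -4.86 + (3.43)(7) = -4.86 + 24.0100 = 19.1500.

19.1500


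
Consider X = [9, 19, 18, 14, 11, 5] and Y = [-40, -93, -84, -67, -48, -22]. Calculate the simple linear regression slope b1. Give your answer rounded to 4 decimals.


Calculate xbar = 12.6667, ybar = -59.0000.
S_xx = 145.3333, S_xy = -731.0000.
Using b1 = S_xy / S_xx = -731.0000 / 145.3333, we get b1 = -5.0298.

-5.0298


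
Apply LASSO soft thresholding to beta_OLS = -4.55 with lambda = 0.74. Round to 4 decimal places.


Check: |-4.55| = 4.55 vs lambda = 0.74.
Since |beta| > lambda, coefficient = sign(beta)*(|beta| - lambda) = -3.8100.
Soft-thresholded coefficient = -3.8100.

-3.8100


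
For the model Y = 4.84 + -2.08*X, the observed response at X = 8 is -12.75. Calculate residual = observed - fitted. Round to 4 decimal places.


Predicted = 4.84 + -2.08 * 8 = -11.8000.
Residual = -12.75 - -11.8000 = -0.9500.

-0.9500


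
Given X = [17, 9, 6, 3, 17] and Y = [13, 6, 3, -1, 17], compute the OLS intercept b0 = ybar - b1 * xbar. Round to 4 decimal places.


First find the slope: b1 = 1.1262.
Means: xbar = 10.4000, ybar = 7.6000.
b0 = ybar - b1 * xbar = 7.6000 - 1.1262 * 10.4000 = -4.1127.

-4.1127


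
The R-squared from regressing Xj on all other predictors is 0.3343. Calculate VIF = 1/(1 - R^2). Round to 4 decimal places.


Denominator: 1 - 0.3343 = 0.6657.
VIF = 1 / 0.6657 = 1.5022.

1.5022


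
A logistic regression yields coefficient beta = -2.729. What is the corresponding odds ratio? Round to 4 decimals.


Odds ratio = exp(beta) = exp(-2.729).
= 0.0653.

0.0653


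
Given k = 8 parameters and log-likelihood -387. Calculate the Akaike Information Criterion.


AIC = 2k - 2*loglik = 2(8) - 2(-387).
= 16 + 774 = 790.

790


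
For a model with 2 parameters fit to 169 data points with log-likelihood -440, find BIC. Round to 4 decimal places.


ln(169) = 5.129899.
k * ln(n) = 2 * 5.129899 = 10.259798.
-2L = 880.
BIC = 10.259798 + 880 = 890.259798, which rounds to 890.2598.

890.2598


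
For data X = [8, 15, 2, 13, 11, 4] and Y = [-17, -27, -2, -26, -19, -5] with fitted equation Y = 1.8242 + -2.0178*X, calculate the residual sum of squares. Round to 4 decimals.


Compute predicted values, then residuals = yi - yhat_i.
Residuals: [-2.6818, 1.4428, 0.2114, -1.5928, 1.3716, 1.2470].
SSres = sum(residual^2) = 15.2917.

15.2917


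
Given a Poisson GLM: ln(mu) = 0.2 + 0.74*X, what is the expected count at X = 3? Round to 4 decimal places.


eta = 0.2 + 0.74 * 3 = 2.4200.
mu = exp(2.4200) = 11.2459.

11.2459


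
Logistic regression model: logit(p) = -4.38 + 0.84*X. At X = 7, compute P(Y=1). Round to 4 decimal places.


Compute z = -4.38 + (0.84)(7) = 1.5000.
exp(-z) = 0.2231.
P = 1/(1 + 0.2231) = 0.8176.

0.8176


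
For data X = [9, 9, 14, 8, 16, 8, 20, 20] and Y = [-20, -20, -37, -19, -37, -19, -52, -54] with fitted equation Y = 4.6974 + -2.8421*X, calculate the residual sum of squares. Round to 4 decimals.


Compute predicted values, then residuals = yi - yhat_i.
Residuals: [0.8815, 0.8815, -1.9080, -0.9606, 3.7762, -0.9606, 0.1446, -1.8554].
SSres = sum(residual^2) = 24.7632.

24.7632


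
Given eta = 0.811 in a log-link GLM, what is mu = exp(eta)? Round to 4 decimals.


Apply the inverse link:
mu = e^0.811 = 2.2502.

2.2502


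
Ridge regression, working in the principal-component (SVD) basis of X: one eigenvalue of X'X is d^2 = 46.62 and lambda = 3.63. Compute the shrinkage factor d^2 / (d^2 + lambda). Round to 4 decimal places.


d^2 + lambda = 46.62 + 3.63 = 50.2500.
Shrinkage factor = 46.62/50.2500 = 0.9278.

0.9278


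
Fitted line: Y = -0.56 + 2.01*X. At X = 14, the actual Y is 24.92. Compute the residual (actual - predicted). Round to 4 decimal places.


Fitted value at X = 14 is yhat = -0.56 + 2.01*14 = 27.5800.
Residual = 24.92 - 27.5800 = -2.6600.

-2.6600


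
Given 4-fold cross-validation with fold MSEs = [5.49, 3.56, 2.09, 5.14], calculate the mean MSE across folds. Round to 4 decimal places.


Add all fold MSEs: 16.2800.
Divide by k = 4: 16.2800/4 = 4.0700.

4.0700


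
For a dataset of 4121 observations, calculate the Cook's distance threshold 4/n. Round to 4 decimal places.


Using the rule of thumb:
Threshold = 4 / 4121 = 0.0010.

0.0010


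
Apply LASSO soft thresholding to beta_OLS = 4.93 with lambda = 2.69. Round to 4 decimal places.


Absolute value: |4.93| = 4.93.
Compare to lambda = 2.69.
Since |beta| > lambda, coefficient = sign(beta)*(|beta| - lambda) = 2.2400.

2.2400


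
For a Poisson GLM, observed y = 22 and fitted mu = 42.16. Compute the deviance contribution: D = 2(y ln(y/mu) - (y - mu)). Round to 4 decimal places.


First: ln(22/42.16) = -0.650429.
Then: 22 * -0.650429 = -14.309438.
y - mu = 22 - 42.16 = -20.16.
D = 2(-14.309438 - -20.16) = 11.701124, which rounds to 11.7011.

11.7011


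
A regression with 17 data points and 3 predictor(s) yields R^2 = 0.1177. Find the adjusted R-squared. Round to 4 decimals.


Using the formula:
(1 - 0.1177) = 0.8823.
Multiply by 16/13: 0.8823 * 16 = 14.1168, then 14.1168 / 13 = 1.0859.
Adj R^2 = 1 - 1.0859 = -0.0859.

-0.0859


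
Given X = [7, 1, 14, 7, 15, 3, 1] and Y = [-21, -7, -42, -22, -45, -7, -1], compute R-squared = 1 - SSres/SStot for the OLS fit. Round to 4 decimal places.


The fitted line is Y = -0.2745 + -2.9808*X.
SSres = 24.7831, SStot = 1809.4286.
R^2 = 1 - SSres/SStot = 0.9863.

0.9863


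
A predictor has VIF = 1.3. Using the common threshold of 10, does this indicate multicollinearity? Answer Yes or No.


Compare VIF = 1.3 to the threshold of 10.
1.3 < 10, so the answer is No.

No


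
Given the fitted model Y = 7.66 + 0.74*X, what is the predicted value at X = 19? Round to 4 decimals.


Plug X = 19 into Y = 7.66 + 0.74*X:
Y = 7.66 + 14.0600 = 21.7200.

21.7200


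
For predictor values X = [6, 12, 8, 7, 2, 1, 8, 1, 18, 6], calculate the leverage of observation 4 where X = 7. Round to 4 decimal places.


Mean of X: xbar = 6.9000.
SXX = 246.9000.
For X = 7: h = 1/10 + (7 - 6.9000)^2/246.9000 = 0.1000.

0.1000


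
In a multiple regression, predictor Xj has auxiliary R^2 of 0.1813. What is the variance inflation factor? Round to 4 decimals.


Denominator: 1 - 0.1813 = 0.8187.
VIF = 1 / 0.8187 = 1.2214.

1.2214


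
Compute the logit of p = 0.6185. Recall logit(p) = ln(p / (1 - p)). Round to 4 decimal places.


Compute the odds: 0.6185/0.3815 = 1.6212.
Take the natural log: ln(1.6212) = 0.4832.

0.4832


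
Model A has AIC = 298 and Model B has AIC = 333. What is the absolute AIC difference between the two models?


|AIC_A - AIC_B| = |298 - 333| = 35.
Model A is preferred (lower AIC).

35


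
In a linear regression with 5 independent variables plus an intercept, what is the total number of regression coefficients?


Including the intercept, the model has 5 predictor coefficients + 1 intercept.
Total = 6.

6


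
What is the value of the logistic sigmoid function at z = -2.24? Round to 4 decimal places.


exp(2.2400) = 9.3933.
1 + exp(-z) = 10.3933.
sigmoid = 1/10.3933 = 0.0962.

0.0962


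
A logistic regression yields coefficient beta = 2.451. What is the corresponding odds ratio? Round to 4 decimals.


exp(2.451) = 11.5999.
So the odds ratio is 11.5999.

11.5999


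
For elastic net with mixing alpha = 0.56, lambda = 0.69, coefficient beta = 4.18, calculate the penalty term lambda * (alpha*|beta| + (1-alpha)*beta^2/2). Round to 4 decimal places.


L1 component = 0.56 * |4.18| = 2.3408.
L2 component = 0.44 * 4.18^2 / 2 = 3.8439.
Penalty = 0.69 * (2.3408 + 3.8439) = 0.69 * 6.1847 = 4.2675.

4.2675


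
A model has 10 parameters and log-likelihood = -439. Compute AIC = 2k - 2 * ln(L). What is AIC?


AIC = 2*10 - 2*(-439).
= 20 + 878 = 898.

898


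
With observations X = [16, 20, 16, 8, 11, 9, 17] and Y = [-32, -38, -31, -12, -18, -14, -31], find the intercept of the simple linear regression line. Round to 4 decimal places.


Compute b1 = -2.2477 from the OLS formula.
With xbar = 13.8571 and ybar = -25.1429, the intercept is:
b0 = -25.1429 - -2.2477 * 13.8571 = 6.0035.

6.0035


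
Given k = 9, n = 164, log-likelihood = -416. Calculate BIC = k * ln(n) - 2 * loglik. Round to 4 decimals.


ln(164) = 5.099866.
k * ln(n) = 9 * 5.099866 = 45.898794.
-2L = 832.
BIC = 45.898794 + 832 = 877.898794, which rounds to 877.8988.

877.8988


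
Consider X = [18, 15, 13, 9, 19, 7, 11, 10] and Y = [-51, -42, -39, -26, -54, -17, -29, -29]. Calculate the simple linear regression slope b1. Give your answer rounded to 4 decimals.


Calculate xbar = 12.7500, ybar = -35.8750.
S_xx = 129.5000, S_xy = -383.7500.
Using b1 = S_xy / S_xx = -383.7500 / 129.5000, we get b1 = -2.9633.

-2.9633


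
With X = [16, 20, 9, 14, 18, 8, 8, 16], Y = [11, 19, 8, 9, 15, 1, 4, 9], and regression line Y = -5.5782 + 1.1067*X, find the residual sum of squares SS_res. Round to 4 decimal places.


Predicted values from Y = -5.5782 + 1.1067*X.
Residuals: [-1.1290, 2.4442, 3.6179, -0.9156, 0.6576, -2.2754, 0.7246, -3.1290].
SSres = 37.1018.

37.1018


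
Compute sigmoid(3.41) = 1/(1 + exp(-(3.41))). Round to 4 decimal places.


First, exp(-3.4100) = 0.0330.
Then sigma(z) = 1/(1 + 0.0330) = 0.9680.

0.9680


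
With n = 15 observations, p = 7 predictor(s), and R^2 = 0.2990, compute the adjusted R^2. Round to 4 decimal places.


Adjusted R^2 = 1 - (1 - R^2) * (n-1)/(n-p-1).
(1 - R^2) = 0.7010.
(n-1)/(n-p-1) = 14/7.
(1 - R^2) * (n-1) = 0.7010 * 14 = 9.8140.
Divide by (n-p-1): 9.8140 / 7 = 1.4020.
Adj R^2 = 1 - 1.4020 = -0.4020.

-0.4020


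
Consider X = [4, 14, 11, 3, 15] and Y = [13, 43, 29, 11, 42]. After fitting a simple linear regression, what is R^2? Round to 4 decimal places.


Fit the OLS line: b0 = 2.1629, b1 = 2.7061.
SSres = 18.3834.
SStot = 935.2000.
R^2 = 1 - 18.3834/935.2000 = 0.9803.

0.9803


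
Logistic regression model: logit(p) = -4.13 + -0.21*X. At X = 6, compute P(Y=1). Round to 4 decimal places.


z = -4.13 + -0.21 * 6 = -5.3900.
Sigmoid: P = 1 / (1 + exp(5.3900)) = 0.0045.

0.0045
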